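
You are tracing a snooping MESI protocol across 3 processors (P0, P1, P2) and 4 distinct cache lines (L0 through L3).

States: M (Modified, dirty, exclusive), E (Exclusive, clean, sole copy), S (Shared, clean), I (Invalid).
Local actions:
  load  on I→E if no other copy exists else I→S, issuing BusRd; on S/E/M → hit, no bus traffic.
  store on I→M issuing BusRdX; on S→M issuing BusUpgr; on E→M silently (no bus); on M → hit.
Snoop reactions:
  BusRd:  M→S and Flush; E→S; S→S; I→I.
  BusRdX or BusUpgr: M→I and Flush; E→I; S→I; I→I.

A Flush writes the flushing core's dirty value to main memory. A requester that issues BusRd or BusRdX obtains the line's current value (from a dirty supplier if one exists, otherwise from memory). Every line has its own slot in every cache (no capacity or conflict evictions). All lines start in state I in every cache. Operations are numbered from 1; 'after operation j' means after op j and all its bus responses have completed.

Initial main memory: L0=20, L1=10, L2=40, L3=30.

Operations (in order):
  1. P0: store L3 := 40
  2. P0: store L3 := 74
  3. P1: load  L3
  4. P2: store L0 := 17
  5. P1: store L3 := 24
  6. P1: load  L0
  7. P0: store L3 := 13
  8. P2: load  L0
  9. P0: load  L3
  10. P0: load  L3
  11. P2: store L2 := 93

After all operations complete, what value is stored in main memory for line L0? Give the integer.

memory[L0] = 17

step 1: P0: store L3 := 40  ⟶  MII  (L3)  txn=BusRdX  M[L3]=30
step 2: P0: store L3 := 74  ⟶  MII  (L3)  txn=∅  M[L3]=30
step 3: P1: load  L3  ⟶  SSI  (L3)  txn=BusRd+Flush  M[L3]=74
step 4: P2: store L0 := 17  ⟶  IIM  (L0)  txn=BusRdX  M[L0]=20
step 5: P1: store L3 := 24  ⟶  IMI  (L3)  txn=BusUpgr  M[L3]=74
step 6: P1: load  L0  ⟶  ISS  (L0)  txn=BusRd+Flush  M[L0]=17
step 7: P0: store L3 := 13  ⟶  MII  (L3)  txn=BusRdX+Flush  M[L3]=24
step 8: P2: load  L0  ⟶  ISS  (L0)  txn=∅  M[L0]=17
step 9: P0: load  L3  ⟶  MII  (L3)  txn=∅  M[L3]=24
step 10: P0: load  L3  ⟶  MII  (L3)  txn=∅  M[L3]=24
step 11: P2: store L2 := 93  ⟶  IIM  (L2)  txn=BusRdX  M[L2]=40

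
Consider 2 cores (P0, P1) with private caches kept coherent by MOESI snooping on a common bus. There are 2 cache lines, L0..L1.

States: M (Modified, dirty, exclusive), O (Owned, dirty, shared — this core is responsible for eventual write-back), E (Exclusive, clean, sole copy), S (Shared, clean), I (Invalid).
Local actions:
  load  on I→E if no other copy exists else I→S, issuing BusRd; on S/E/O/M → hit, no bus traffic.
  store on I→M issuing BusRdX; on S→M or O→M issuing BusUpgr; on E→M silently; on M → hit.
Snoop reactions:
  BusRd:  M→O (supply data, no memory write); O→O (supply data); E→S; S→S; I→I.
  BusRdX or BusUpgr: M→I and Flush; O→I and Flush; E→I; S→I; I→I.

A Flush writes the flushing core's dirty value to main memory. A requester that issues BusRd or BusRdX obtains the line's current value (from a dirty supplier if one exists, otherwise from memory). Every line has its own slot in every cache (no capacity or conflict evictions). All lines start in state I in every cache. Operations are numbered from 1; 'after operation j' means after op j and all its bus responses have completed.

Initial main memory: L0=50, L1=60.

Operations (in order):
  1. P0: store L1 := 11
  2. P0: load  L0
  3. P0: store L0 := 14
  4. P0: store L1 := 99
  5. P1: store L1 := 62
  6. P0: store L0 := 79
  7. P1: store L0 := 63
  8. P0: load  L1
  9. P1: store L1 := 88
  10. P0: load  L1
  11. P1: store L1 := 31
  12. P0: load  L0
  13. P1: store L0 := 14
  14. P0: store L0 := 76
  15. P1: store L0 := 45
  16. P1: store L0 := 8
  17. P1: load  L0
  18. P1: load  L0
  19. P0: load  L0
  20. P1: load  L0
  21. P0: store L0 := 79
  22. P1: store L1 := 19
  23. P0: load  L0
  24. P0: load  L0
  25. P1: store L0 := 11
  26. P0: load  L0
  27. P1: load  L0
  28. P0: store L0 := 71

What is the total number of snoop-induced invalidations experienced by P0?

1. P0: store L1 := 11  bus=[BusRdX]  L1: P0=M P1=I  mem[L1]=60
2. P0: load  L0  bus=[BusRd]  L0: P0=E P1=I  mem[L0]=50
3. P0: store L0 := 14  bus=[-]  L0: P0=M P1=I  mem[L0]=50
4. P0: store L1 := 99  bus=[-]  L1: P0=M P1=I  mem[L1]=60
5. P1: store L1 := 62  bus=[BusRdX,Flush]  L1: P0=I P1=M  mem[L1]=99
6. P0: store L0 := 79  bus=[-]  L0: P0=M P1=I  mem[L0]=50
7. P1: store L0 := 63  bus=[BusRdX,Flush]  L0: P0=I P1=M  mem[L0]=79
8. P0: load  L1  bus=[BusRd]  L1: P0=S P1=O  mem[L1]=99
9. P1: store L1 := 88  bus=[BusUpgr]  L1: P0=I P1=M  mem[L1]=99
10. P0: load  L1  bus=[BusRd]  L1: P0=S P1=O  mem[L1]=99
11. P1: store L1 := 31  bus=[BusUpgr]  L1: P0=I P1=M  mem[L1]=99
12. P0: load  L0  bus=[BusRd]  L0: P0=S P1=O  mem[L0]=79
13. P1: store L0 := 14  bus=[BusUpgr]  L0: P0=I P1=M  mem[L0]=79
14. P0: store L0 := 76  bus=[BusRdX,Flush]  L0: P0=M P1=I  mem[L0]=14
15. P1: store L0 := 45  bus=[BusRdX,Flush]  L0: P0=I P1=M  mem[L0]=76
16. P1: store L0 := 8  bus=[-]  L0: P0=I P1=M  mem[L0]=76
17. P1: load  L0  bus=[-]  L0: P0=I P1=M  mem[L0]=76
18. P1: load  L0  bus=[-]  L0: P0=I P1=M  mem[L0]=76
19. P0: load  L0  bus=[BusRd]  L0: P0=S P1=O  mem[L0]=76
20. P1: load  L0  bus=[-]  L0: P0=S P1=O  mem[L0]=76
21. P0: store L0 := 79  bus=[BusUpgr,Flush]  L0: P0=M P1=I  mem[L0]=8
22. P1: store L1 := 19  bus=[-]  L1: P0=I P1=M  mem[L1]=99
23. P0: load  L0  bus=[-]  L0: P0=M P1=I  mem[L0]=8
24. P0: load  L0  bus=[-]  L0: P0=M P1=I  mem[L0]=8
25. P1: store L0 := 11  bus=[BusRdX,Flush]  L0: P0=I P1=M  mem[L0]=79
26. P0: load  L0  bus=[BusRd]  L0: P0=S P1=O  mem[L0]=79
27. P1: load  L0  bus=[-]  L0: P0=S P1=O  mem[L0]=79
28. P0: store L0 := 71  bus=[BusUpgr,Flush]  L0: P0=M P1=I  mem[L0]=11

invalidations = 7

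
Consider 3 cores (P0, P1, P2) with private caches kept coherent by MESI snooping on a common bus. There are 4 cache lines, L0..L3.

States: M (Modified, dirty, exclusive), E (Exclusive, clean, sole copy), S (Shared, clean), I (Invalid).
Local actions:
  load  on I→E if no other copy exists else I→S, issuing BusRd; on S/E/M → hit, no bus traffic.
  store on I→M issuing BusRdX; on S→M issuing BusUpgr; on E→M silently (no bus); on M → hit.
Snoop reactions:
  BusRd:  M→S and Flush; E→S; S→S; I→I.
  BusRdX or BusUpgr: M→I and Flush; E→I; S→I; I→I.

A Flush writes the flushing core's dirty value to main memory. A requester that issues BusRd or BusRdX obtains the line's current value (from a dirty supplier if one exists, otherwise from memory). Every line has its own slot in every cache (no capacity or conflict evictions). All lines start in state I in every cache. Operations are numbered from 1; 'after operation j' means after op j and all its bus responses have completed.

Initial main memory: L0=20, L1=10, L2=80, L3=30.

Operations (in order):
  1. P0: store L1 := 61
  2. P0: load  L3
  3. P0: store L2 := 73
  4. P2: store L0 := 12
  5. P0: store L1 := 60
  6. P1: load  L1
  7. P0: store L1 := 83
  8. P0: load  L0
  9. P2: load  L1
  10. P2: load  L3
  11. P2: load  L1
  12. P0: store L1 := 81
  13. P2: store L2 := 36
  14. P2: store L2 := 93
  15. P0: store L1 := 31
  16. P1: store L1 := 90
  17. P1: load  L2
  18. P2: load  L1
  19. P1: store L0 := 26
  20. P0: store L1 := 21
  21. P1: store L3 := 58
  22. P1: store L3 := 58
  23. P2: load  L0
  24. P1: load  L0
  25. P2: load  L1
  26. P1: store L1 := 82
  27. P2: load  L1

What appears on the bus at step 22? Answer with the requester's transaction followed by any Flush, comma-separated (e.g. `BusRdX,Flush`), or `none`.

  op1 P0: store L1 := 61 → M/I/I on L1; bus BusRdX; mem=10
  op2 P0: load  L3 → E/I/I on L3; bus BusRd; mem=30
  op3 P0: store L2 := 73 → M/I/I on L2; bus BusRdX; mem=80
  op4 P2: store L0 := 12 → I/I/M on L0; bus BusRdX; mem=20
  op5 P0: store L1 := 60 → M/I/I on L1; bus (none); mem=10
  op6 P1: load  L1 → S/S/I on L1; bus BusRd Flush; mem=60
  op7 P0: store L1 := 83 → M/I/I on L1; bus BusUpgr; mem=60
  op8 P0: load  L0 → S/I/S on L0; bus BusRd Flush; mem=12
  op9 P2: load  L1 → S/I/S on L1; bus BusRd Flush; mem=83
  op10 P2: load  L3 → S/I/S on L3; bus BusRd; mem=30
  op11 P2: load  L1 → S/I/S on L1; bus (none); mem=83
  op12 P0: store L1 := 81 → M/I/I on L1; bus BusUpgr; mem=83
  op13 P2: store L2 := 36 → I/I/M on L2; bus BusRdX Flush; mem=73
  op14 P2: store L2 := 93 → I/I/M on L2; bus (none); mem=73
  op15 P0: store L1 := 31 → M/I/I on L1; bus (none); mem=83
  op16 P1: store L1 := 90 → I/M/I on L1; bus BusRdX Flush; mem=31
  op17 P1: load  L2 → I/S/S on L2; bus BusRd Flush; mem=93
  op18 P2: load  L1 → I/S/S on L1; bus BusRd Flush; mem=90
  op19 P1: store L0 := 26 → I/M/I on L0; bus BusRdX; mem=12
  op20 P0: store L1 := 21 → M/I/I on L1; bus BusRdX; mem=90
  op21 P1: store L3 := 58 → I/M/I on L3; bus BusRdX; mem=30
  op22 P1: store L3 := 58 → I/M/I on L3; bus (none); mem=30
  op23 P2: load  L0 → I/S/S on L0; bus BusRd Flush; mem=26
  op24 P1: load  L0 → I/S/S on L0; bus (none); mem=26
  op25 P2: load  L1 → S/I/S on L1; bus BusRd Flush; mem=21
  op26 P1: store L1 := 82 → I/M/I on L1; bus BusRdX; mem=21
  op27 P2: load  L1 → I/S/S on L1; bus BusRd Flush; mem=82

bus = none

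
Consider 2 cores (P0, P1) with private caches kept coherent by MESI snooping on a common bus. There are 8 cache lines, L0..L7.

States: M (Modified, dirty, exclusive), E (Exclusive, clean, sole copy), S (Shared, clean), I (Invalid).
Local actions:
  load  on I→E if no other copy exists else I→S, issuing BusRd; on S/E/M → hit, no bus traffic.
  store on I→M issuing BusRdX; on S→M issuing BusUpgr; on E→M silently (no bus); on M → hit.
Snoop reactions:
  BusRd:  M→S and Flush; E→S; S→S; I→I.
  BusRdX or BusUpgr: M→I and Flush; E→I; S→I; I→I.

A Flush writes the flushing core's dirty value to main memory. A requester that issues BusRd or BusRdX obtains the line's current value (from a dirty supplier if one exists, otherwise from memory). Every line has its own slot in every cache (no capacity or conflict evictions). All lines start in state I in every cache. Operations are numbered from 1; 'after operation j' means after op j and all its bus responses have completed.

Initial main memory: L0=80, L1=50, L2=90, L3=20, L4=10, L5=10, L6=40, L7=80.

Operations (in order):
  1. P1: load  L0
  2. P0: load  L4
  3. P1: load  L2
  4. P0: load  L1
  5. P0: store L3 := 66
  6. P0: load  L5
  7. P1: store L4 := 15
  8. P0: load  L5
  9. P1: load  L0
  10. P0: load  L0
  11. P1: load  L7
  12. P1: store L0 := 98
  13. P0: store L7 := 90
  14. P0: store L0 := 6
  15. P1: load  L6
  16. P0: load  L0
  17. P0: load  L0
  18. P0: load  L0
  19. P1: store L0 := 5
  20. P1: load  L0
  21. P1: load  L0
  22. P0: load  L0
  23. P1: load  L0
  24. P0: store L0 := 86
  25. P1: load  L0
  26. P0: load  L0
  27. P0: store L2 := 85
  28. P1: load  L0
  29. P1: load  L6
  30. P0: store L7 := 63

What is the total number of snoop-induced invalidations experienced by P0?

invalidations = 3

step 1: P1: load  L0  ⟶  IE  (L0)  txn=BusRd  M[L0]=80
step 2: P0: load  L4  ⟶  EI  (L4)  txn=BusRd  M[L4]=10
step 3: P1: load  L2  ⟶  IE  (L2)  txn=BusRd  M[L2]=90
step 4: P0: load  L1  ⟶  EI  (L1)  txn=BusRd  M[L1]=50
step 5: P0: store L3 := 66  ⟶  MI  (L3)  txn=BusRdX  M[L3]=20
step 6: P0: load  L5  ⟶  EI  (L5)  txn=BusRd  M[L5]=10
step 7: P1: store L4 := 15  ⟶  IM  (L4)  txn=BusRdX  M[L4]=10
step 8: P0: load  L5  ⟶  EI  (L5)  txn=∅  M[L5]=10
step 9: P1: load  L0  ⟶  IE  (L0)  txn=∅  M[L0]=80
step 10: P0: load  L0  ⟶  SS  (L0)  txn=BusRd  M[L0]=80
step 11: P1: load  L7  ⟶  IE  (L7)  txn=BusRd  M[L7]=80
step 12: P1: store L0 := 98  ⟶  IM  (L0)  txn=BusUpgr  M[L0]=80
step 13: P0: store L7 := 90  ⟶  MI  (L7)  txn=BusRdX  M[L7]=80
step 14: P0: store L0 := 6  ⟶  MI  (L0)  txn=BusRdX+Flush  M[L0]=98
step 15: P1: load  L6  ⟶  IE  (L6)  txn=BusRd  M[L6]=40
step 16: P0: load  L0  ⟶  MI  (L0)  txn=∅  M[L0]=98
step 17: P0: load  L0  ⟶  MI  (L0)  txn=∅  M[L0]=98
step 18: P0: load  L0  ⟶  MI  (L0)  txn=∅  M[L0]=98
step 19: P1: store L0 := 5  ⟶  IM  (L0)  txn=BusRdX+Flush  M[L0]=6
step 20: P1: load  L0  ⟶  IM  (L0)  txn=∅  M[L0]=6
step 21: P1: load  L0  ⟶  IM  (L0)  txn=∅  M[L0]=6
step 22: P0: load  L0  ⟶  SS  (L0)  txn=BusRd+Flush  M[L0]=5
step 23: P1: load  L0  ⟶  SS  (L0)  txn=∅  M[L0]=5
step 24: P0: store L0 := 86  ⟶  MI  (L0)  txn=BusUpgr  M[L0]=5
step 25: P1: load  L0  ⟶  SS  (L0)  txn=BusRd+Flush  M[L0]=86
step 26: P0: load  L0  ⟶  SS  (L0)  txn=∅  M[L0]=86
step 27: P0: store L2 := 85  ⟶  MI  (L2)  txn=BusRdX  M[L2]=90
step 28: P1: load  L0  ⟶  SS  (L0)  txn=∅  M[L0]=86
step 29: P1: load  L6  ⟶  IE  (L6)  txn=∅  M[L6]=40
step 30: P0: store L7 := 63  ⟶  MI  (L7)  txn=∅  M[L7]=80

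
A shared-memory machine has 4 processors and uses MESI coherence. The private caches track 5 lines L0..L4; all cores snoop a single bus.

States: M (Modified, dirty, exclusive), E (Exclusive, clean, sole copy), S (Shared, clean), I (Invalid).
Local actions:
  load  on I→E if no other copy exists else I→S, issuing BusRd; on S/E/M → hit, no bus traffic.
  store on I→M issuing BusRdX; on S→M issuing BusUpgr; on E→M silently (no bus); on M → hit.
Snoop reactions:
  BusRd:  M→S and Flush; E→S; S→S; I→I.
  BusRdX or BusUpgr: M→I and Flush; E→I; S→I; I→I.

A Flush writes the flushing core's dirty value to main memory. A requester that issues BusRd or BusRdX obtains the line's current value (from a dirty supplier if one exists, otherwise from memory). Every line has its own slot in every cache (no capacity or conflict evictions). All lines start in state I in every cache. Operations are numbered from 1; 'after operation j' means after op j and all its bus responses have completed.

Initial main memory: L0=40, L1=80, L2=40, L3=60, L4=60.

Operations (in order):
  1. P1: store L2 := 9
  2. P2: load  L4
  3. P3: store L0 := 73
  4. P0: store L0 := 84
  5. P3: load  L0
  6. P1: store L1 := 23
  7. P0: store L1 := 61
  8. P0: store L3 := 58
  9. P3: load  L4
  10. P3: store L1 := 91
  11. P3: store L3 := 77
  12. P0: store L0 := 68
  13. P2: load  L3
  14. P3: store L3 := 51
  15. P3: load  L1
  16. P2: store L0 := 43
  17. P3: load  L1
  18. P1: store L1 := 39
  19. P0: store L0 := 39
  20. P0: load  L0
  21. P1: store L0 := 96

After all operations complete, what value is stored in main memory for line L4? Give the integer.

step 1: P1: store L2 := 9  ⟶  IMII  (L2)  txn=BusRdX  M[L2]=40
step 2: P2: load  L4  ⟶  IIEI  (L4)  txn=BusRd  M[L4]=60
step 3: P3: store L0 := 73  ⟶  IIIM  (L0)  txn=BusRdX  M[L0]=40
step 4: P0: store L0 := 84  ⟶  MIII  (L0)  txn=BusRdX+Flush  M[L0]=73
step 5: P3: load  L0  ⟶  SIIS  (L0)  txn=BusRd+Flush  M[L0]=84
step 6: P1: store L1 := 23  ⟶  IMII  (L1)  txn=BusRdX  M[L1]=80
step 7: P0: store L1 := 61  ⟶  MIII  (L1)  txn=BusRdX+Flush  M[L1]=23
step 8: P0: store L3 := 58  ⟶  MIII  (L3)  txn=BusRdX  M[L3]=60
step 9: P3: load  L4  ⟶  IISS  (L4)  txn=BusRd  M[L4]=60
step 10: P3: store L1 := 91  ⟶  IIIM  (L1)  txn=BusRdX+Flush  M[L1]=61
step 11: P3: store L3 := 77  ⟶  IIIM  (L3)  txn=BusRdX+Flush  M[L3]=58
step 12: P0: store L0 := 68  ⟶  MIII  (L0)  txn=BusUpgr  M[L0]=84
step 13: P2: load  L3  ⟶  IISS  (L3)  txn=BusRd+Flush  M[L3]=77
step 14: P3: store L3 := 51  ⟶  IIIM  (L3)  txn=BusUpgr  M[L3]=77
step 15: P3: load  L1  ⟶  IIIM  (L1)  txn=∅  M[L1]=61
step 16: P2: store L0 := 43  ⟶  IIMI  (L0)  txn=BusRdX+Flush  M[L0]=68
step 17: P3: load  L1  ⟶  IIIM  (L1)  txn=∅  M[L1]=61
step 18: P1: store L1 := 39  ⟶  IMII  (L1)  txn=BusRdX+Flush  M[L1]=91
step 19: P0: store L0 := 39  ⟶  MIII  (L0)  txn=BusRdX+Flush  M[L0]=43
step 20: P0: load  L0  ⟶  MIII  (L0)  txn=∅  M[L0]=43
step 21: P1: store L0 := 96  ⟶  IMII  (L0)  txn=BusRdX+Flush  M[L0]=39

memory[L4] = 60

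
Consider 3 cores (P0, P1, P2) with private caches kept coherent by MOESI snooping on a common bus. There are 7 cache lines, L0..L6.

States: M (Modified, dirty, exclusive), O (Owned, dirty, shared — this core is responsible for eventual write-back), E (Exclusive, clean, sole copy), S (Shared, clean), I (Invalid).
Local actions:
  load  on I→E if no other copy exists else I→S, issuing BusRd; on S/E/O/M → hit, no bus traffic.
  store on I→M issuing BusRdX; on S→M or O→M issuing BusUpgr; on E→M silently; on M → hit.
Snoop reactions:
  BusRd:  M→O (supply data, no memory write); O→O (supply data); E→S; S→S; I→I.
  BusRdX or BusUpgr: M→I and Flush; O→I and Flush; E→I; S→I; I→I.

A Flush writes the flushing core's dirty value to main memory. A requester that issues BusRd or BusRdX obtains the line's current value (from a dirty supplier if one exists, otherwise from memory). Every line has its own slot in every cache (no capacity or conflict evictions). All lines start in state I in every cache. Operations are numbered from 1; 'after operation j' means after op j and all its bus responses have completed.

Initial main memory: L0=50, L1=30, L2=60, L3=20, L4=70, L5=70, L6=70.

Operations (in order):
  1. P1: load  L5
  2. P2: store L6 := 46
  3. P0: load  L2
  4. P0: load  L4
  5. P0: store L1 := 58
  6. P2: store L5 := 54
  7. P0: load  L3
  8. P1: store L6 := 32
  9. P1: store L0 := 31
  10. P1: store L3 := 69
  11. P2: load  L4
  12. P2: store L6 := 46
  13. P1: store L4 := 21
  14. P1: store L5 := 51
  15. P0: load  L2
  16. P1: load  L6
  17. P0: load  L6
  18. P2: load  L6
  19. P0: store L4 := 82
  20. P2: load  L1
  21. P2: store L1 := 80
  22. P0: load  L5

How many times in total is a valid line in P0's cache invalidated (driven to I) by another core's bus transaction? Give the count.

invalidations = 3

[1] P1: load  L5 | P0:I, P1:E(70), P2:I | bus: BusRd
[2] P2: store L6 := 46 | P0:I, P1:I, P2:M(46) | bus: BusRdX
[3] P0: load  L2 | P0:E(60), P1:I, P2:I | bus: BusRd
[4] P0: load  L4 | P0:E(70), P1:I, P2:I | bus: BusRd
[5] P0: store L1 := 58 | P0:M(58), P1:I, P2:I | bus: BusRdX
[6] P2: store L5 := 54 | P0:I, P1:I, P2:M(54) | bus: BusRdX
[7] P0: load  L3 | P0:E(20), P1:I, P2:I | bus: BusRd
[8] P1: store L6 := 32 | P0:I, P1:M(32), P2:I | bus: BusRdX,Flush
[9] P1: store L0 := 31 | P0:I, P1:M(31), P2:I | bus: BusRdX
[10] P1: store L3 := 69 | P0:I, P1:M(69), P2:I | bus: BusRdX
[11] P2: load  L4 | P0:S(70), P1:I, P2:S(70) | bus: BusRd
[12] P2: store L6 := 46 | P0:I, P1:I, P2:M(46) | bus: BusRdX,Flush
[13] P1: store L4 := 21 | P0:I, P1:M(21), P2:I | bus: BusRdX
[14] P1: store L5 := 51 | P0:I, P1:M(51), P2:I | bus: BusRdX,Flush
[15] P0: load  L2 | P0:E(60), P1:I, P2:I | bus: none
[16] P1: load  L6 | P0:I, P1:S(46), P2:O(46) | bus: BusRd
[17] P0: load  L6 | P0:S(46), P1:S(46), P2:O(46) | bus: BusRd
[18] P2: load  L6 | P0:S(46), P1:S(46), P2:O(46) | bus: none
[19] P0: store L4 := 82 | P0:M(82), P1:I, P2:I | bus: BusRdX,Flush
[20] P2: load  L1 | P0:O(58), P1:I, P2:S(58) | bus: BusRd
[21] P2: store L1 := 80 | P0:I, P1:I, P2:M(80) | bus: BusUpgr,Flush
[22] P0: load  L5 | P0:S(51), P1:O(51), P2:I | bus: BusRd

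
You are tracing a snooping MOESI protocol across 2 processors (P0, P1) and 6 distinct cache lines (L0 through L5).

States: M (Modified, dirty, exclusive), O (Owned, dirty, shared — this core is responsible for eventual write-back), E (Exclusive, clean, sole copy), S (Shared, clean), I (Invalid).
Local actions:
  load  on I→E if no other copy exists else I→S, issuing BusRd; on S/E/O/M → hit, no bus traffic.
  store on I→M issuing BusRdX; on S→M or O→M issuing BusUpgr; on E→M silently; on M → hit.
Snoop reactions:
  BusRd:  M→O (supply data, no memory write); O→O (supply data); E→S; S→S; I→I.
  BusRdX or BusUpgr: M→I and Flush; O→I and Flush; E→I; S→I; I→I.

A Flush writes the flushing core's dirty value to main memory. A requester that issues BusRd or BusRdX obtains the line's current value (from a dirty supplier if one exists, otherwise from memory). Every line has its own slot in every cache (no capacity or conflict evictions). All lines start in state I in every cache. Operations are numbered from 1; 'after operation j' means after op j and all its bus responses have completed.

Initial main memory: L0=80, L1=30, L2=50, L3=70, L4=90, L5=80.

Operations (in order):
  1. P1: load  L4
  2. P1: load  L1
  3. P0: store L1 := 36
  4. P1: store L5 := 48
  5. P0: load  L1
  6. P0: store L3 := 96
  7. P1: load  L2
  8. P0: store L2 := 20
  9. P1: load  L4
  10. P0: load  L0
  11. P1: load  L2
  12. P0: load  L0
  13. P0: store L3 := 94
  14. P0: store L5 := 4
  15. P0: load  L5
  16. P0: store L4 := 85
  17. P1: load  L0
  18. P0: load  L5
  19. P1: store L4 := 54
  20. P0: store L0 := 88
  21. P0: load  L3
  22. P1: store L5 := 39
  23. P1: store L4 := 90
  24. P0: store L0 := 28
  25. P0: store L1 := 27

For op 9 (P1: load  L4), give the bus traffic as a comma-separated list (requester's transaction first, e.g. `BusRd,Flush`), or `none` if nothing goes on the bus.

[1] P1: load  L4 | P0:I, P1:E(90) | bus: BusRd
[2] P1: load  L1 | P0:I, P1:E(30) | bus: BusRd
[3] P0: store L1 := 36 | P0:M(36), P1:I | bus: BusRdX
[4] P1: store L5 := 48 | P0:I, P1:M(48) | bus: BusRdX
[5] P0: load  L1 | P0:M(36), P1:I | bus: none
[6] P0: store L3 := 96 | P0:M(96), P1:I | bus: BusRdX
[7] P1: load  L2 | P0:I, P1:E(50) | bus: BusRd
[8] P0: store L2 := 20 | P0:M(20), P1:I | bus: BusRdX
[9] P1: load  L4 | P0:I, P1:E(90) | bus: none
[10] P0: load  L0 | P0:E(80), P1:I | bus: BusRd
[11] P1: load  L2 | P0:O(20), P1:S(20) | bus: BusRd
[12] P0: load  L0 | P0:E(80), P1:I | bus: none
[13] P0: store L3 := 94 | P0:M(94), P1:I | bus: none
[14] P0: store L5 := 4 | P0:M(4), P1:I | bus: BusRdX,Flush
[15] P0: load  L5 | P0:M(4), P1:I | bus: none
[16] P0: store L4 := 85 | P0:M(85), P1:I | bus: BusRdX
[17] P1: load  L0 | P0:S(80), P1:S(80) | bus: BusRd
[18] P0: load  L5 | P0:M(4), P1:I | bus: none
[19] P1: store L4 := 54 | P0:I, P1:M(54) | bus: BusRdX,Flush
[20] P0: store L0 := 88 | P0:M(88), P1:I | bus: BusUpgr
[21] P0: load  L3 | P0:M(94), P1:I | bus: none
[22] P1: store L5 := 39 | P0:I, P1:M(39) | bus: BusRdX,Flush
[23] P1: store L4 := 90 | P0:I, P1:M(90) | bus: none
[24] P0: store L0 := 28 | P0:M(28), P1:I | bus: none
[25] P0: store L1 := 27 | P0:M(27), P1:I | bus: none

bus = none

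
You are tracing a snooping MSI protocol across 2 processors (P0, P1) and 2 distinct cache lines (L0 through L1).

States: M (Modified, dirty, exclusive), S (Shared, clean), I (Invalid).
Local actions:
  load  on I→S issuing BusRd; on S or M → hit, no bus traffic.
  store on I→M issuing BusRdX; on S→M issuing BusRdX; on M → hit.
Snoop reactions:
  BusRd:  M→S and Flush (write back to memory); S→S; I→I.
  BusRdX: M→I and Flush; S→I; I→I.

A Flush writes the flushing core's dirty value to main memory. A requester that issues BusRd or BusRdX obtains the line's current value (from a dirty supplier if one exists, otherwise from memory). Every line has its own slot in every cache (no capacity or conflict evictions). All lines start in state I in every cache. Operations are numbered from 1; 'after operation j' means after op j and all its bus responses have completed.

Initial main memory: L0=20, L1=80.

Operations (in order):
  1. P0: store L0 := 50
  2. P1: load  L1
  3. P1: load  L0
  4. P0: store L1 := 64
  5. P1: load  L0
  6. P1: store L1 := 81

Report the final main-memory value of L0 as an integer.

[1] P0: store L0 := 50 | P0:M(50), P1:I | bus: BusRdX
[2] P1: load  L1 | P0:I, P1:S(80) | bus: BusRd
[3] P1: load  L0 | P0:S(50), P1:S(50) | bus: BusRd,Flush
[4] P0: store L1 := 64 | P0:M(64), P1:I | bus: BusRdX
[5] P1: load  L0 | P0:S(50), P1:S(50) | bus: none
[6] P1: store L1 := 81 | P0:I, P1:M(81) | bus: BusRdX,Flush

memory[L0] = 50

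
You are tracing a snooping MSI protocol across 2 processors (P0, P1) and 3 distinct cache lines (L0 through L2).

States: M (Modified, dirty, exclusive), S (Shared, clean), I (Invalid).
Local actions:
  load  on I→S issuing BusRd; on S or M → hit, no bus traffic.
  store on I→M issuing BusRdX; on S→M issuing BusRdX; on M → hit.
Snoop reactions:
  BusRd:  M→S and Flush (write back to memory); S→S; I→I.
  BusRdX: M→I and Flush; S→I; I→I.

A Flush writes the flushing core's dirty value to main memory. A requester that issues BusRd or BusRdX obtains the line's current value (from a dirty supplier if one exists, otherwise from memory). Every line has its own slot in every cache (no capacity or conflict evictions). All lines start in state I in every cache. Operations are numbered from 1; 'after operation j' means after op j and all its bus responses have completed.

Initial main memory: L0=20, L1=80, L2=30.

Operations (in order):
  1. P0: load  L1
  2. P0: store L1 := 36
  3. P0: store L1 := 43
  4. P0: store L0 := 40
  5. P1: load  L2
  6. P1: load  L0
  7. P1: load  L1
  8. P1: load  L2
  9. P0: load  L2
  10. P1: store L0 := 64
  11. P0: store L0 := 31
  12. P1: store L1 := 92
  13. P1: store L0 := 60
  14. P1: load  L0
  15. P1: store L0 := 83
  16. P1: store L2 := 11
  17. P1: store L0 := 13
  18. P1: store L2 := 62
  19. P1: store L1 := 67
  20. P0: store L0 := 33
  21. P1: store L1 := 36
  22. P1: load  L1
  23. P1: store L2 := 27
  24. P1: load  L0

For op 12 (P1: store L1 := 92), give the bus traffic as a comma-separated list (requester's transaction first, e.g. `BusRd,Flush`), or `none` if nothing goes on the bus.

bus = BusRdX

1. P0: load  L1  bus=[BusRd]  L1: P0=S P1=I  mem[L1]=80
2. P0: store L1 := 36  bus=[BusRdX]  L1: P0=M P1=I  mem[L1]=80
3. P0: store L1 := 43  bus=[-]  L1: P0=M P1=I  mem[L1]=80
4. P0: store L0 := 40  bus=[BusRdX]  L0: P0=M P1=I  mem[L0]=20
5. P1: load  L2  bus=[BusRd]  L2: P0=I P1=S  mem[L2]=30
6. P1: load  L0  bus=[BusRd,Flush]  L0: P0=S P1=S  mem[L0]=40
7. P1: load  L1  bus=[BusRd,Flush]  L1: P0=S P1=S  mem[L1]=43
8. P1: load  L2  bus=[-]  L2: P0=I P1=S  mem[L2]=30
9. P0: load  L2  bus=[BusRd]  L2: P0=S P1=S  mem[L2]=30
10. P1: store L0 := 64  bus=[BusRdX]  L0: P0=I P1=M  mem[L0]=40
11. P0: store L0 := 31  bus=[BusRdX,Flush]  L0: P0=M P1=I  mem[L0]=64
12. P1: store L1 := 92  bus=[BusRdX]  L1: P0=I P1=M  mem[L1]=43
13. P1: store L0 := 60  bus=[BusRdX,Flush]  L0: P0=I P1=M  mem[L0]=31
14. P1: load  L0  bus=[-]  L0: P0=I P1=M  mem[L0]=31
15. P1: store L0 := 83  bus=[-]  L0: P0=I P1=M  mem[L0]=31
16. P1: store L2 := 11  bus=[BusRdX]  L2: P0=I P1=M  mem[L2]=30
17. P1: store L0 := 13  bus=[-]  L0: P0=I P1=M  mem[L0]=31
18. P1: store L2 := 62  bus=[-]  L2: P0=I P1=M  mem[L2]=30
19. P1: store L1 := 67  bus=[-]  L1: P0=I P1=M  mem[L1]=43
20. P0: store L0 := 33  bus=[BusRdX,Flush]  L0: P0=M P1=I  mem[L0]=13
21. P1: store L1 := 36  bus=[-]  L1: P0=I P1=M  mem[L1]=43
22. P1: load  L1  bus=[-]  L1: P0=I P1=M  mem[L1]=43
23. P1: store L2 := 27  bus=[-]  L2: P0=I P1=M  mem[L2]=30
24. P1: load  L0  bus=[BusRd,Flush]  L0: P0=S P1=S  mem[L0]=33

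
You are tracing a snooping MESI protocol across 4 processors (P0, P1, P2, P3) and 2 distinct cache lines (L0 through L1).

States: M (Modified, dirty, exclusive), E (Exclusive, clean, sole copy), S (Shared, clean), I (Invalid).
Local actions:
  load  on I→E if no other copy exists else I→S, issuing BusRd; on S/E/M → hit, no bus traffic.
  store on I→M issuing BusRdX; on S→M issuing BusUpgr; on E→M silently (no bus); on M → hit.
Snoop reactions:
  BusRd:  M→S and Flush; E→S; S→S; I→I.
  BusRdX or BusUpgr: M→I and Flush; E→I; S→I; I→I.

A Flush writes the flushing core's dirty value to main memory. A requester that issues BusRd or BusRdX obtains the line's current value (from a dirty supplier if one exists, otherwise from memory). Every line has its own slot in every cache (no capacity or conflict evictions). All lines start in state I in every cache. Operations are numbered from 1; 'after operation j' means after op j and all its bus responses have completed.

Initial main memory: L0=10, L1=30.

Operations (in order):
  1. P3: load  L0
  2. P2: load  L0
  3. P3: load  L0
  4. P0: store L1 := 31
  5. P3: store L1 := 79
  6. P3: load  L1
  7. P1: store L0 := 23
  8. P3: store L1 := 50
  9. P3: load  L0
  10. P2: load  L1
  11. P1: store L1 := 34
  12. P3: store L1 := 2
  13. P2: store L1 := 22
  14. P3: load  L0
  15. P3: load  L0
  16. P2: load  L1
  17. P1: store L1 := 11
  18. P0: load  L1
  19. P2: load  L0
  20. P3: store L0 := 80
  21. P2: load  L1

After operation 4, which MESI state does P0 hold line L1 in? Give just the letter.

state = M

  op1 P3: load  L0 → I/I/I/E on L0; bus BusRd; mem=10
  op2 P2: load  L0 → I/I/S/S on L0; bus BusRd; mem=10
  op3 P3: load  L0 → I/I/S/S on L0; bus (none); mem=10
  op4 P0: store L1 := 31 → M/I/I/I on L1; bus BusRdX; mem=30
  op5 P3: store L1 := 79 → I/I/I/M on L1; bus BusRdX Flush; mem=31
  op6 P3: load  L1 → I/I/I/M on L1; bus (none); mem=31
  op7 P1: store L0 := 23 → I/M/I/I on L0; bus BusRdX; mem=10
  op8 P3: store L1 := 50 → I/I/I/M on L1; bus (none); mem=31
  op9 P3: load  L0 → I/S/I/S on L0; bus BusRd Flush; mem=23
  op10 P2: load  L1 → I/I/S/S on L1; bus BusRd Flush; mem=50
  op11 P1: store L1 := 34 → I/M/I/I on L1; bus BusRdX; mem=50
  op12 P3: store L1 := 2 → I/I/I/M on L1; bus BusRdX Flush; mem=34
  op13 P2: store L1 := 22 → I/I/M/I on L1; bus BusRdX Flush; mem=2
  op14 P3: load  L0 → I/S/I/S on L0; bus (none); mem=23
  op15 P3: load  L0 → I/S/I/S on L0; bus (none); mem=23
  op16 P2: load  L1 → I/I/M/I on L1; bus (none); mem=2
  op17 P1: store L1 := 11 → I/M/I/I on L1; bus BusRdX Flush; mem=22
  op18 P0: load  L1 → S/S/I/I on L1; bus BusRd Flush; mem=11
  op19 P2: load  L0 → I/S/S/S on L0; bus BusRd; mem=23
  op20 P3: store L0 := 80 → I/I/I/M on L0; bus BusUpgr; mem=23
  op21 P2: load  L1 → S/S/S/I on L1; bus BusRd; mem=11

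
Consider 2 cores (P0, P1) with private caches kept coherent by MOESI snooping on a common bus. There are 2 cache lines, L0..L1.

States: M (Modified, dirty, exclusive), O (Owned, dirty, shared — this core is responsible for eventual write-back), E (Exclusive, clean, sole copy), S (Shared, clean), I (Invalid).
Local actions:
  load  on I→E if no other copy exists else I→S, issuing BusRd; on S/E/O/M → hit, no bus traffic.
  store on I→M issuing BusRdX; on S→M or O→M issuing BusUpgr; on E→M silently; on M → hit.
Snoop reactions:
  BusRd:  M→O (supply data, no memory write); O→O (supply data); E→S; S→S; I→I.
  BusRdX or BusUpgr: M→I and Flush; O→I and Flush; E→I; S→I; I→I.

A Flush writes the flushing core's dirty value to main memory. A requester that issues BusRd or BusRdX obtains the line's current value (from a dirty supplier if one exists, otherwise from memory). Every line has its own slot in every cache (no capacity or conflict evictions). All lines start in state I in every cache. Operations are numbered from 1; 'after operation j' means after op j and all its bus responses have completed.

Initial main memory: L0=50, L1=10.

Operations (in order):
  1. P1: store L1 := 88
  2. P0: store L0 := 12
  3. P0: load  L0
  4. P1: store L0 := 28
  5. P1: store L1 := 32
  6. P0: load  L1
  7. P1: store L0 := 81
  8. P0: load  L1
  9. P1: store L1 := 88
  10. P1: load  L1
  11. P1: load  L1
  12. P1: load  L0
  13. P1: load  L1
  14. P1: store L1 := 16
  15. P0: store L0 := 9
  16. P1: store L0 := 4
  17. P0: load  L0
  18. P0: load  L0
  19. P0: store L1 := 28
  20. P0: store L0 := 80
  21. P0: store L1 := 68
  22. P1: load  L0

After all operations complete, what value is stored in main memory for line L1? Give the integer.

memory[L1] = 16

[1] P1: store L1 := 88 | P0:I, P1:M(88) | bus: BusRdX
[2] P0: store L0 := 12 | P0:M(12), P1:I | bus: BusRdX
[3] P0: load  L0 | P0:M(12), P1:I | bus: none
[4] P1: store L0 := 28 | P0:I, P1:M(28) | bus: BusRdX,Flush
[5] P1: store L1 := 32 | P0:I, P1:M(32) | bus: none
[6] P0: load  L1 | P0:S(32), P1:O(32) | bus: BusRd
[7] P1: store L0 := 81 | P0:I, P1:M(81) | bus: none
[8] P0: load  L1 | P0:S(32), P1:O(32) | bus: none
[9] P1: store L1 := 88 | P0:I, P1:M(88) | bus: BusUpgr
[10] P1: load  L1 | P0:I, P1:M(88) | bus: none
[11] P1: load  L1 | P0:I, P1:M(88) | bus: none
[12] P1: load  L0 | P0:I, P1:M(81) | bus: none
[13] P1: load  L1 | P0:I, P1:M(88) | bus: none
[14] P1: store L1 := 16 | P0:I, P1:M(16) | bus: none
[15] P0: store L0 := 9 | P0:M(9), P1:I | bus: BusRdX,Flush
[16] P1: store L0 := 4 | P0:I, P1:M(4) | bus: BusRdX,Flush
[17] P0: load  L0 | P0:S(4), P1:O(4) | bus: BusRd
[18] P0: load  L0 | P0:S(4), P1:O(4) | bus: none
[19] P0: store L1 := 28 | P0:M(28), P1:I | bus: BusRdX,Flush
[20] P0: store L0 := 80 | P0:M(80), P1:I | bus: BusUpgr,Flush
[21] P0: store L1 := 68 | P0:M(68), P1:I | bus: none
[22] P1: load  L0 | P0:O(80), P1:S(80) | bus: BusRd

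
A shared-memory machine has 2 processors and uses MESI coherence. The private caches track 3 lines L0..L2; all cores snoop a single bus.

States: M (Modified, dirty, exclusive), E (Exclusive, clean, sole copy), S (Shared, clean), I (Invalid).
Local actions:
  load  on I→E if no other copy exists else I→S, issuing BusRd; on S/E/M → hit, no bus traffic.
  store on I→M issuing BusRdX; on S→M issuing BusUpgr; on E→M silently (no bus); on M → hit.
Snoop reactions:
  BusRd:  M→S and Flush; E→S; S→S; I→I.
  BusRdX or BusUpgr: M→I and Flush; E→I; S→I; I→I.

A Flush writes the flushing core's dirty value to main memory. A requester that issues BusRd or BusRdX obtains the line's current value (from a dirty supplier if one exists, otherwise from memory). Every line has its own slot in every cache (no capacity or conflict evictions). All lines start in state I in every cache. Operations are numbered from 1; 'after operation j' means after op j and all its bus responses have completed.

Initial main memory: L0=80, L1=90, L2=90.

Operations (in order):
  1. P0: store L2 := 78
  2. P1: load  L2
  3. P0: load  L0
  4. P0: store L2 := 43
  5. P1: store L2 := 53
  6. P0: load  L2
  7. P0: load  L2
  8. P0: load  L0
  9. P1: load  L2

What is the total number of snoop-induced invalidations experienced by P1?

[1] P0: store L2 := 78 | P0:M(78), P1:I | bus: BusRdX
[2] P1: load  L2 | P0:S(78), P1:S(78) | bus: BusRd,Flush
[3] P0: load  L0 | P0:E(80), P1:I | bus: BusRd
[4] P0: store L2 := 43 | P0:M(43), P1:I | bus: BusUpgr
[5] P1: store L2 := 53 | P0:I, P1:M(53) | bus: BusRdX,Flush
[6] P0: load  L2 | P0:S(53), P1:S(53) | bus: BusRd,Flush
[7] P0: load  L2 | P0:S(53), P1:S(53) | bus: none
[8] P0: load  L0 | P0:E(80), P1:I | bus: none
[9] P1: load  L2 | P0:S(53), P1:S(53) | bus: none

invalidations = 1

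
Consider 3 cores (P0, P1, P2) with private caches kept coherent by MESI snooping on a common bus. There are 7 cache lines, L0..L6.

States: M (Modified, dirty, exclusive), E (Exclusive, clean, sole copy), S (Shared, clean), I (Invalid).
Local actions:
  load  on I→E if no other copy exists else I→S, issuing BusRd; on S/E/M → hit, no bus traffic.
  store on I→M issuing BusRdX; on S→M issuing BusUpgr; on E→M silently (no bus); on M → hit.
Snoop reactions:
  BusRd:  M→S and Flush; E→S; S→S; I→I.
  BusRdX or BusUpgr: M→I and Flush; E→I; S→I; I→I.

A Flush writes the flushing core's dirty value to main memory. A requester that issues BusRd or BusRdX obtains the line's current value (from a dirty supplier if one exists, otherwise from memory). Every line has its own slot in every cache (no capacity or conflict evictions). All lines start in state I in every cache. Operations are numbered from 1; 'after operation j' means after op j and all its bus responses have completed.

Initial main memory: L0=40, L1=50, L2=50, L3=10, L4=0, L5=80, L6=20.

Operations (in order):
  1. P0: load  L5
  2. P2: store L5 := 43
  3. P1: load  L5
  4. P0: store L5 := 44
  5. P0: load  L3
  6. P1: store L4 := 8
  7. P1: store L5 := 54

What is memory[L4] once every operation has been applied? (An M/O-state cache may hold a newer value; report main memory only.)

memory[L4] = 0

  op1 P0: load  L5 → E/I/I on L5; bus BusRd; mem=80
  op2 P2: store L5 := 43 → I/I/M on L5; bus BusRdX; mem=80
  op3 P1: load  L5 → I/S/S on L5; bus BusRd Flush; mem=43
  op4 P0: store L5 := 44 → M/I/I on L5; bus BusRdX; mem=43
  op5 P0: load  L3 → E/I/I on L3; bus BusRd; mem=10
  op6 P1: store L4 := 8 → I/M/I on L4; bus BusRdX; mem=0
  op7 P1: store L5 := 54 → I/M/I on L5; bus BusRdX Flush; mem=44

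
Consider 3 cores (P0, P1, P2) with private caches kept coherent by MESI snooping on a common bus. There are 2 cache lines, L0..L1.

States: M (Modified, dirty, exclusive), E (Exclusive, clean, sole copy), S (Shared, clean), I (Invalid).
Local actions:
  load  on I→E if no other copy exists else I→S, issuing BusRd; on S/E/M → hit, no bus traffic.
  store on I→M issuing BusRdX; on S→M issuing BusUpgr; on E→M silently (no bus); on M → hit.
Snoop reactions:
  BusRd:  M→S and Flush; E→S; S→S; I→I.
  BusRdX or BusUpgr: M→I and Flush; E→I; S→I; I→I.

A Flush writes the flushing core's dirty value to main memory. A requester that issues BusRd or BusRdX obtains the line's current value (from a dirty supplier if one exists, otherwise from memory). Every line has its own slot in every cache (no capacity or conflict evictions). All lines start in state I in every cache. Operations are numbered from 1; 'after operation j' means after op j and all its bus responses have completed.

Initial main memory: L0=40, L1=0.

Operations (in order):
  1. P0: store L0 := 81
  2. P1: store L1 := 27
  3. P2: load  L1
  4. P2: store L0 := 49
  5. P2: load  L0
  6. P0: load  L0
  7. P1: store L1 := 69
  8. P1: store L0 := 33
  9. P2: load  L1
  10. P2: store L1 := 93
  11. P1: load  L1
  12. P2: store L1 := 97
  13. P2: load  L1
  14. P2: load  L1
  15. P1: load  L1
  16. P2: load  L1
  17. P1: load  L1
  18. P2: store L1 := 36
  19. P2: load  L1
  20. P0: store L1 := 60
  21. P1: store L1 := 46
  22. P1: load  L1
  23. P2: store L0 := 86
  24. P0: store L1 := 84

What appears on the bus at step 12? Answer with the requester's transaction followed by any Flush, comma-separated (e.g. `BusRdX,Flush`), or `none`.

bus = BusUpgr

[1] P0: store L0 := 81 | P0:M(81), P1:I, P2:I | bus: BusRdX
[2] P1: store L1 := 27 | P0:I, P1:M(27), P2:I | bus: BusRdX
[3] P2: load  L1 | P0:I, P1:S(27), P2:S(27) | bus: BusRd,Flush
[4] P2: store L0 := 49 | P0:I, P1:I, P2:M(49) | bus: BusRdX,Flush
[5] P2: load  L0 | P0:I, P1:I, P2:M(49) | bus: none
[6] P0: load  L0 | P0:S(49), P1:I, P2:S(49) | bus: BusRd,Flush
[7] P1: store L1 := 69 | P0:I, P1:M(69), P2:I | bus: BusUpgr
[8] P1: store L0 := 33 | P0:I, P1:M(33), P2:I | bus: BusRdX
[9] P2: load  L1 | P0:I, P1:S(69), P2:S(69) | bus: BusRd,Flush
[10] P2: store L1 := 93 | P0:I, P1:I, P2:M(93) | bus: BusUpgr
[11] P1: load  L1 | P0:I, P1:S(93), P2:S(93) | bus: BusRd,Flush
[12] P2: store L1 := 97 | P0:I, P1:I, P2:M(97) | bus: BusUpgr
[13] P2: load  L1 | P0:I, P1:I, P2:M(97) | bus: none
[14] P2: load  L1 | P0:I, P1:I, P2:M(97) | bus: none
[15] P1: load  L1 | P0:I, P1:S(97), P2:S(97) | bus: BusRd,Flush
[16] P2: load  L1 | P0:I, P1:S(97), P2:S(97) | bus: none
[17] P1: load  L1 | P0:I, P1:S(97), P2:S(97) | bus: none
[18] P2: store L1 := 36 | P0:I, P1:I, P2:M(36) | bus: BusUpgr
[19] P2: load  L1 | P0:I, P1:I, P2:M(36) | bus: none
[20] P0: store L1 := 60 | P0:M(60), P1:I, P2:I | bus: BusRdX,Flush
[21] P1: store L1 := 46 | P0:I, P1:M(46), P2:I | bus: BusRdX,Flush
[22] P1: load  L1 | P0:I, P1:M(46), P2:I | bus: none
[23] P2: store L0 := 86 | P0:I, P1:I, P2:M(86) | bus: BusRdX,Flush
[24] P0: store L1 := 84 | P0:M(84), P1:I, P2:I | bus: BusRdX,Flush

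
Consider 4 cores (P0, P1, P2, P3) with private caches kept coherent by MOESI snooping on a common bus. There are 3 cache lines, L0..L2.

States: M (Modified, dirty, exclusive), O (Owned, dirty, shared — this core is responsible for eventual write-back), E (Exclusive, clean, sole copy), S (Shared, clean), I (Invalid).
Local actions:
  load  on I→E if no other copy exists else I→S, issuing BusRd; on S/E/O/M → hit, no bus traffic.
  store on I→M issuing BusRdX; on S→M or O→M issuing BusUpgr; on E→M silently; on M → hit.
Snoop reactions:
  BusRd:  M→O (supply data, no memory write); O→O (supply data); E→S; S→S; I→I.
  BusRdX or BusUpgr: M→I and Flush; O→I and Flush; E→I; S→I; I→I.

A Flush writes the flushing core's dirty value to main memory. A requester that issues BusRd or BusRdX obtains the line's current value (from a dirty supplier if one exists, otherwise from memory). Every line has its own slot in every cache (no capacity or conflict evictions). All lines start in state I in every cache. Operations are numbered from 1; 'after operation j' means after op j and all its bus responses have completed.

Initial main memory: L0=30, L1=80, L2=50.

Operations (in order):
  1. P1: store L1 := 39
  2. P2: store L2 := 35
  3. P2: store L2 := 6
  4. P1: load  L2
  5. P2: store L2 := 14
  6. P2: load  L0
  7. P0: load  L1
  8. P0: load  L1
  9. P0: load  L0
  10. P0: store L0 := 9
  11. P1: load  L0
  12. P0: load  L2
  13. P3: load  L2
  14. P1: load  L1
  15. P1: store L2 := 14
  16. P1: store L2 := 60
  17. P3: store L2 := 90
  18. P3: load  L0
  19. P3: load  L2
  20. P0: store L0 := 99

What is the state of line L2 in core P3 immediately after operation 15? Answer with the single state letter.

state = I

1. P1: store L1 := 39  bus=[BusRdX]  L1: P0=I P1=M P2=I P3=I  mem[L1]=80
2. P2: store L2 := 35  bus=[BusRdX]  L2: P0=I P1=I P2=M P3=I  mem[L2]=50
3. P2: store L2 := 6  bus=[-]  L2: P0=I P1=I P2=M P3=I  mem[L2]=50
4. P1: load  L2  bus=[BusRd]  L2: P0=I P1=S P2=O P3=I  mem[L2]=50
5. P2: store L2 := 14  bus=[BusUpgr]  L2: P0=I P1=I P2=M P3=I  mem[L2]=50
6. P2: load  L0  bus=[BusRd]  L0: P0=I P1=I P2=E P3=I  mem[L0]=30
7. P0: load  L1  bus=[BusRd]  L1: P0=S P1=O P2=I P3=I  mem[L1]=80
8. P0: load  L1  bus=[-]  L1: P0=S P1=O P2=I P3=I  mem[L1]=80
9. P0: load  L0  bus=[BusRd]  L0: P0=S P1=I P2=S P3=I  mem[L0]=30
10. P0: store L0 := 9  bus=[BusUpgr]  L0: P0=M P1=I P2=I P3=I  mem[L0]=30
11. P1: load  L0  bus=[BusRd]  L0: P0=O P1=S P2=I P3=I  mem[L0]=30
12. P0: load  L2  bus=[BusRd]  L2: P0=S P1=I P2=O P3=I  mem[L2]=50
13. P3: load  L2  bus=[BusRd]  L2: P0=S P1=I P2=O P3=S  mem[L2]=50
14. P1: load  L1  bus=[-]  L1: P0=S P1=O P2=I P3=I  mem[L1]=80
15. P1: store L2 := 14  bus=[BusRdX,Flush]  L2: P0=I P1=M P2=I P3=I  mem[L2]=14
16. P1: store L2 := 60  bus=[-]  L2: P0=I P1=M P2=I P3=I  mem[L2]=14
17. P3: store L2 := 90  bus=[BusRdX,Flush]  L2: P0=I P1=I P2=I P3=M  mem[L2]=60
18. P3: load  L0  bus=[BusRd]  L0: P0=O P1=S P2=I P3=S  mem[L0]=30
19. P3: load  L2  bus=[-]  L2: P0=I P1=I P2=I P3=M  mem[L2]=60
20. P0: store L0 := 99  bus=[BusUpgr]  L0: P0=M P1=I P2=I P3=I  mem[L0]=30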